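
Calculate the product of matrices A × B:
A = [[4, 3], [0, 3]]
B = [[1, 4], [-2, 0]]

Matrix multiplication:
C[0][0] = 4×1 + 3×-2 = -2
C[0][1] = 4×4 + 3×0 = 16
C[1][0] = 0×1 + 3×-2 = -6
C[1][1] = 0×4 + 3×0 = 0
Result: [[-2, 16], [-6, 0]]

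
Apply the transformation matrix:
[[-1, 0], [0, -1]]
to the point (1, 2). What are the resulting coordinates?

Matrix multiplication:
[[-1, 0], [0, -1]] × [1, 2]ᵀ
= [(-1)(1) + (0)(2), (0)(1) + (-1)(2)]ᵀ
= [-1, -2]ᵀ
Result: (-1, -2)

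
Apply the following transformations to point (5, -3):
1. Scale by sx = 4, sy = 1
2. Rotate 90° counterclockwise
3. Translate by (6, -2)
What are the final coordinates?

Step 1: Scale → (20, -3)
Step 2: Rotate 90° → (3, 20)
Step 3: Translate → (9, 18)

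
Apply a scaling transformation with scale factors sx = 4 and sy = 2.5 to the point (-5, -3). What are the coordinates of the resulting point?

Scaling matrix:
[[4, 0], [0, 2.50]]
Result: (-5 × 4, -3 × 2.5) = (-20, -7.5)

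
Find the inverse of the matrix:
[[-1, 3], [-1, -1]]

For [[a,b],[c,d]], inverse = (1/det)·[[d,-b],[-c,a]]
det = (-1)(-1) - (3)(-1) = 1 - -3 = 4
Inverse = (1/4)·[[-1, -3], [1, -1]]
= [[-1/4, -3/4], [1/4, -1/4]]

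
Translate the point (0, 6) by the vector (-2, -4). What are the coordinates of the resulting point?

Translation by (-2, -4) (homogeneous matrix [[1, 0, -2], [0, 1, -4], [0, 0, 1]]):
x' = 0 + -2 = -2
y' = 6 + -4 = 2
Result: (-2, 2)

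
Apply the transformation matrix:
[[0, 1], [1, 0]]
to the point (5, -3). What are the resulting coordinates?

Matrix multiplication:
[[0, 1], [1, 0]] × [5, -3]ᵀ
= [(0)(5) + (1)(-3), (1)(5) + (0)(-3)]ᵀ
= [-3, 5]ᵀ
Result: (-3, 5)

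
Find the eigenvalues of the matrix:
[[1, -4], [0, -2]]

Characteristic equation: det(A - λI) = 0
λ² - (trace)λ + (det) = 0
trace = 1 + -2 = -1, det = (1)(-2) - (-4)(0) = -2
λ² - (-1)λ + (-2) = 0
λ = (-1 ± √((-1)² - 4·(-2))) / 2 = (-1 ± √9) / 2
Solving: λ = -2, 1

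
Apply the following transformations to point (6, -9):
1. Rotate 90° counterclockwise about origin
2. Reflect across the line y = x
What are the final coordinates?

Step 1: Rotate 90° → (9, 6)
Step 2: Reflect across line y = x → (6, 9)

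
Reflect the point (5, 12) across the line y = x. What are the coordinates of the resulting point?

Reflection across line y = x: (5, 12) → (12, 5)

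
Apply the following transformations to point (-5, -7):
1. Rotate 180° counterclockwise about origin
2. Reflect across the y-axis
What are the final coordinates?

Step 1: Rotate 180° → (5, 7)
Step 2: Reflect across y-axis → (-5, 7)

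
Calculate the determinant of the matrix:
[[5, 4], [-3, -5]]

For a 2×2 matrix [[a, b], [c, d]], det = ad - bc
det = (5)(-5) - (4)(-3) = -25 - -12 = -13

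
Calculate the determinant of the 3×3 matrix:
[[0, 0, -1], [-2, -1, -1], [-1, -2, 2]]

Expansion along first row:
det = 0·det([[-1,-1],[-2,2]]) - 0·det([[-2,-1],[-1,2]]) + -1·det([[-2,-1],[-1,-2]])
    = 0·(-1·2 - -1·-2) - 0·(-2·2 - -1·-1) + -1·(-2·-2 - -1·-1)
    = 0·-4 - 0·-5 + -1·3
    = 0 + 0 + -3 = -3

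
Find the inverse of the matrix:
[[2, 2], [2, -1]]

For [[a,b],[c,d]], inverse = (1/det)·[[d,-b],[-c,a]]
det = (2)(-1) - (2)(2) = -2 - 4 = -6
Inverse = (1/-6)·[[-1, -2], [-2, 2]]
= [[1/6, 1/3], [1/3, -1/3]]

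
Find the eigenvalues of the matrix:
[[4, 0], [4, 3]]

Characteristic equation: det(A - λI) = 0
λ² - (trace)λ + (det) = 0
trace = 4 + 3 = 7, det = (4)(3) - (0)(4) = 12
λ² - (7)λ + (12) = 0
λ = (7 ± √((7)² - 4·(12))) / 2 = (7 ± √1) / 2
Solving: λ = 3, 4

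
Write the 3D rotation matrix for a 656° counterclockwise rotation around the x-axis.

Rotation matrix for counterclockwise 656° around x-axis:
cos(656°) = 0.4384, sin(656°) = -0.8988
Result: [[1, 0, 0], [0, 0.4384, 0.8988], [0, -0.8988, 0.4384]]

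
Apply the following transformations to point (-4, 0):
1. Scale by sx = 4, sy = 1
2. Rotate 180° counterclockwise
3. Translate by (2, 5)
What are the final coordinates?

Step 1: Scale → (-16, 0)
Step 2: Rotate 180° → (16, 0)
Step 3: Translate → (18, 5)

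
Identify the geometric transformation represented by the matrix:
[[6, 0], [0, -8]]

This matrix represents: non-uniform scaling by sx = 6, sy = -8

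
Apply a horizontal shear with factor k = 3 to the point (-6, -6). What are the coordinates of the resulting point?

Shear matrix for horizontal shear with factor k = 3:
[[1, 3], [0, 1]]
Result: (-6, -6) → (-24, -6)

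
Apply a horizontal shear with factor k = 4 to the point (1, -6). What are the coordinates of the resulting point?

Shear matrix for horizontal shear with factor k = 4:
[[1, 4], [0, 1]]
Result: (1, -6) → (-23, -6)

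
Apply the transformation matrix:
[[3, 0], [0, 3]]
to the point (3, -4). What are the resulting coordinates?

Matrix multiplication:
[[3, 0], [0, 3]] × [3, -4]ᵀ
= [(3)(3) + (0)(-4), (0)(3) + (3)(-4)]ᵀ
= [9, -12]ᵀ
Result: (9, -12)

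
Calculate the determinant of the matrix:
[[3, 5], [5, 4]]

For a 2×2 matrix [[a, b], [c, d]], det = ad - bc
det = (3)(4) - (5)(5) = 12 - 25 = -13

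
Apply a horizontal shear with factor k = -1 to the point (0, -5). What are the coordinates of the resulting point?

Shear matrix for horizontal shear with factor k = -1:
[[1, -1], [0, 1]]
Result: (0, -5) → (5, -5)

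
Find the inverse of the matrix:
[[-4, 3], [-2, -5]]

For [[a,b],[c,d]], inverse = (1/det)·[[d,-b],[-c,a]]
det = (-4)(-5) - (3)(-2) = 20 - -6 = 26
Inverse = (1/26)·[[-5, -3], [2, -4]]
= [[-5/26, -3/26], [1/13, -2/13]]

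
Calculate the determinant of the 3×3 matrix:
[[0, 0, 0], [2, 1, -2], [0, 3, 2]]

Expansion along first row:
det = 0·det([[1,-2],[3,2]]) - 0·det([[2,-2],[0,2]]) + 0·det([[2,1],[0,3]])
    = 0·(1·2 - -2·3) - 0·(2·2 - -2·0) + 0·(2·3 - 1·0)
    = 0·8 - 0·4 + 0·6
    = 0 + 0 + 0 = 0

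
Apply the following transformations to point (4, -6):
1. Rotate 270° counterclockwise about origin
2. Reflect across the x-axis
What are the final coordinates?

Step 1: Rotate 270° → (-6, -4)
Step 2: Reflect across x-axis → (-6, 4)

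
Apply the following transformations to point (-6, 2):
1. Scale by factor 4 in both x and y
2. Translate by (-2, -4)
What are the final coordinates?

Step 1: Scale (-6, 2) by 4 → (-24, 8)
Step 2: Translate by (-2, -4) → (-26, 4)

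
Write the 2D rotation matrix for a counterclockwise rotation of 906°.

Rotation matrix formula: [[cos θ, -sin θ], [sin θ, cos θ]]
For θ = 906°:
cos(906°) = -0.9945
sin(906°) = -0.1045
Result: [[-0.9945, 0.1045], [-0.1045, -0.9945]]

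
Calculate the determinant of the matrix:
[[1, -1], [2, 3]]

For a 2×2 matrix [[a, b], [c, d]], det = ad - bc
det = (1)(3) - (-1)(2) = 3 - -2 = 5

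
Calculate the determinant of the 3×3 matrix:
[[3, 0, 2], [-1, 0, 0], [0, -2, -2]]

Expansion along first row:
det = 3·det([[0,0],[-2,-2]]) - 0·det([[-1,0],[0,-2]]) + 2·det([[-1,0],[0,-2]])
    = 3·(0·-2 - 0·-2) - 0·(-1·-2 - 0·0) + 2·(-1·-2 - 0·0)
    = 3·0 - 0·2 + 2·2
    = 0 + 0 + 4 = 4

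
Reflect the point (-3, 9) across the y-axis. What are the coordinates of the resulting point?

Reflection across y-axis: (-3, 9) → (3, 9)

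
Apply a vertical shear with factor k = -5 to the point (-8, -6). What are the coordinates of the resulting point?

Shear matrix for vertical shear with factor k = -5:
[[1, 0], [-5, 1]]
Result: (-8, -6) → (-8, 34)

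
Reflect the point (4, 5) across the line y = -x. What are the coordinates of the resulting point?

Reflection across line y = -x: (4, 5) → (-5, -4)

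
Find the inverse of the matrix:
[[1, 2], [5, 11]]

For [[a,b],[c,d]], inverse = (1/det)·[[d,-b],[-c,a]]
det = (1)(11) - (2)(5) = 11 - 10 = 1
Inverse = [[11, -2], [-5, 1]]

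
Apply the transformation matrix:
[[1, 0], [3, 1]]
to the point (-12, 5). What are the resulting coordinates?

Matrix multiplication:
[[1, 0], [3, 1]] × [-12, 5]ᵀ
= [(1)(-12) + (0)(5), (3)(-12) + (1)(5)]ᵀ
= [-12, -31]ᵀ
Result: (-12, -31)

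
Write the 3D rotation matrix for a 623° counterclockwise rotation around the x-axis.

Rotation matrix for counterclockwise 623° around x-axis:
cos(623°) = -0.1219, sin(623°) = -0.9925
Result: [[1, 0, 0], [0, -0.1219, 0.9925], [0, -0.9925, -0.1219]]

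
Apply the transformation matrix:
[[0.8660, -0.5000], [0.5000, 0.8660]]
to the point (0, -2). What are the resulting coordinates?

Matrix multiplication:
[[0.8660, -0.5000], [0.5000, 0.8660]] × [0, -2]ᵀ
= [(0.8660)(0) + (-0.5000)(-2), (0.5000)(0) + (0.8660)(-2)]ᵀ
= [1, -1.7320]ᵀ
Result: (1, -1.7320)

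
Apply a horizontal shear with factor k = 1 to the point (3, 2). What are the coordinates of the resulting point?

Shear matrix for horizontal shear with factor k = 1:
[[1, 1], [0, 1]]
Result: (3, 2) → (5, 2)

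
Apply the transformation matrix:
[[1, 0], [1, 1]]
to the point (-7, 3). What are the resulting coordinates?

Matrix multiplication:
[[1, 0], [1, 1]] × [-7, 3]ᵀ
= [(1)(-7) + (0)(3), (1)(-7) + (1)(3)]ᵀ
= [-7, -4]ᵀ
Result: (-7, -4)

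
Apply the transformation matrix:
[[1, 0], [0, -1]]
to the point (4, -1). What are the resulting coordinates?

Matrix multiplication:
[[1, 0], [0, -1]] × [4, -1]ᵀ
= [(1)(4) + (0)(-1), (0)(4) + (-1)(-1)]ᵀ
= [4, 1]ᵀ
Result: (4, 1)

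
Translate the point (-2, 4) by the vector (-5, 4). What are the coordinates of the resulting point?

Translation by (-5, 4) (homogeneous matrix [[1, 0, -5], [0, 1, 4], [0, 0, 1]]):
x' = -2 + -5 = -7
y' = 4 + 4 = 8
Result: (-7, 8)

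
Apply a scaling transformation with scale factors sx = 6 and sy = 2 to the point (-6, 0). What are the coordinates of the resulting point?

Scaling matrix:
[[6, 0], [0, 2]]
Result: (-6 × 6, 0 × 2) = (-36, 0)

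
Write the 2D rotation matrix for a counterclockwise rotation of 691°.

Rotation matrix formula: [[cos θ, -sin θ], [sin θ, cos θ]]
For θ = 691°:
cos(691°) = 0.8746
sin(691°) = -0.4848
Result: [[0.8746, 0.4848], [-0.4848, 0.8746]]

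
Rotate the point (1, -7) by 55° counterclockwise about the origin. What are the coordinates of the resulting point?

Rotation matrix for 55°: [[cos 55°, -sin 55°], [sin 55°, cos 55°]] ≈ [[0.573576, -0.819152], [0.819152, 0.573576]]
[[0.573576, -0.819152], [0.819152, 0.573576]] × [1, -7]ᵀ ≈ [6.3076, -3.1959]ᵀ
Result: (6.3076, -3.1959)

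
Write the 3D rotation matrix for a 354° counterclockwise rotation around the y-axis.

Rotation matrix for counterclockwise 354° around y-axis:
cos(354°) = 0.9945, sin(354°) = -0.1045
Result: [[0.9945, 0, -0.1045], [0, 1, 0], [0.1045, 0, 0.9945]]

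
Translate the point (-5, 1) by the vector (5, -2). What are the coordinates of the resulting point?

Translation by (5, -2) (homogeneous matrix [[1, 0, 5], [0, 1, -2], [0, 0, 1]]):
x' = -5 + 5 = 0
y' = 1 + -2 = -1
Result: (0, -1)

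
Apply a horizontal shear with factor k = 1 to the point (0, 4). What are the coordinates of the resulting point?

Shear matrix for horizontal shear with factor k = 1:
[[1, 1], [0, 1]]
Result: (0, 4) → (4, 4)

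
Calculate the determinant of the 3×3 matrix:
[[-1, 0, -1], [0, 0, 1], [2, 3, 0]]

Expansion along first row:
det = -1·det([[0,1],[3,0]]) - 0·det([[0,1],[2,0]]) + -1·det([[0,0],[2,3]])
    = -1·(0·0 - 1·3) - 0·(0·0 - 1·2) + -1·(0·3 - 0·2)
    = -1·-3 - 0·-2 + -1·0
    = 3 + 0 + 0 = 3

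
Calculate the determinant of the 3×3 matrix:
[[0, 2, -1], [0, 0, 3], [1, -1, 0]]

Expansion along first row:
det = 0·det([[0,3],[-1,0]]) - 2·det([[0,3],[1,0]]) + -1·det([[0,0],[1,-1]])
    = 0·(0·0 - 3·-1) - 2·(0·0 - 3·1) + -1·(0·-1 - 0·1)
    = 0·3 - 2·-3 + -1·0
    = 0 + 6 + 0 = 6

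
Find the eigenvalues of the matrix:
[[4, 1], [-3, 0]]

Characteristic equation: det(A - λI) = 0
λ² - (trace)λ + (det) = 0
trace = 4 + 0 = 4, det = (4)(0) - (1)(-3) = 3
λ² - (4)λ + (3) = 0
λ = (4 ± √((4)² - 4·(3))) / 2 = (4 ± √4) / 2
Solving: λ = 1, 3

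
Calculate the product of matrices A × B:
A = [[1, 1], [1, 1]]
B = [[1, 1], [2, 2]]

Matrix multiplication:
C[0][0] = 1×1 + 1×2 = 3
C[0][1] = 1×1 + 1×2 = 3
C[1][0] = 1×1 + 1×2 = 3
C[1][1] = 1×1 + 1×2 = 3
Result: [[3, 3], [3, 3]]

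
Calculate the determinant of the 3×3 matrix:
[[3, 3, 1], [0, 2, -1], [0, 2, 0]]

Expansion along first row:
det = 3·det([[2,-1],[2,0]]) - 3·det([[0,-1],[0,0]]) + 1·det([[0,2],[0,2]])
    = 3·(2·0 - -1·2) - 3·(0·0 - -1·0) + 1·(0·2 - 2·0)
    = 3·2 - 3·0 + 1·0
    = 6 + 0 + 0 = 6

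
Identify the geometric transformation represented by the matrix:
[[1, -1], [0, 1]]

This matrix represents: horizontal shear with factor -1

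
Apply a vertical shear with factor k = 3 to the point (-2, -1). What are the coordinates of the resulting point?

Shear matrix for vertical shear with factor k = 3:
[[1, 0], [3, 1]]
Result: (-2, -1) → (-2, -7)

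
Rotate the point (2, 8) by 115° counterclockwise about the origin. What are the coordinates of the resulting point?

Rotation matrix for 115°: [[cos 115°, -sin 115°], [sin 115°, cos 115°]] ≈ [[-0.422618, -0.906308], [0.906308, -0.422618]]
[[-0.422618, -0.906308], [0.906308, -0.422618]] × [2, 8]ᵀ ≈ [-8.0957, -1.5683]ᵀ
Result: (-8.0957, -1.5683)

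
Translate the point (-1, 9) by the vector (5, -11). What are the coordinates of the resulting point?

Translation by (5, -11) (homogeneous matrix [[1, 0, 5], [0, 1, -11], [0, 0, 1]]):
x' = -1 + 5 = 4
y' = 9 + -11 = -2
Result: (4, -2)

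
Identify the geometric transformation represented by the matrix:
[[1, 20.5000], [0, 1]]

This matrix represents: horizontal shear with factor 20.5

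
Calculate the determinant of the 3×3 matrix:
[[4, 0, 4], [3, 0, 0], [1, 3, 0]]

Expansion along first row:
det = 4·det([[0,0],[3,0]]) - 0·det([[3,0],[1,0]]) + 4·det([[3,0],[1,3]])
    = 4·(0·0 - 0·3) - 0·(3·0 - 0·1) + 4·(3·3 - 0·1)
    = 4·0 - 0·0 + 4·9
    = 0 + 0 + 36 = 36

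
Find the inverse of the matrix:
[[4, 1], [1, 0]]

For [[a,b],[c,d]], inverse = (1/det)·[[d,-b],[-c,a]]
det = (4)(0) - (1)(1) = 0 - 1 = -1
Inverse = (1/-1)·[[0, -1], [-1, 4]]
= [[0, 1], [1, -4]]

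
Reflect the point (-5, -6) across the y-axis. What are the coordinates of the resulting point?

Reflection across y-axis: (-5, -6) → (5, -6)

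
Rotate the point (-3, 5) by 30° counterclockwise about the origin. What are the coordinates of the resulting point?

Rotation matrix for 30°: [[cos 30°, -sin 30°], [sin 30°, cos 30°]] ≈ [[0.866025, -0.500000], [0.500000, 0.866025]]
[[0.866025, -0.500000], [0.500000, 0.866025]] × [-3, 5]ᵀ ≈ [-5.0981, 2.8301]ᵀ
Result: (-5.0981, 2.8301)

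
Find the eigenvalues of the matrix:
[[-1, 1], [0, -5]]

Characteristic equation: det(A - λI) = 0
λ² - (trace)λ + (det) = 0
trace = -1 + -5 = -6, det = (-1)(-5) - (1)(0) = 5
λ² - (-6)λ + (5) = 0
λ = (-6 ± √((-6)² - 4·(5))) / 2 = (-6 ± √16) / 2
Solving: λ = -5, -1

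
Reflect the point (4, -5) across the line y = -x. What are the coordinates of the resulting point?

Reflection across line y = -x: (4, -5) → (5, -4)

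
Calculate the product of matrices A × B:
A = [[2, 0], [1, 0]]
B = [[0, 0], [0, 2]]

Matrix multiplication:
C[0][0] = 2×0 + 0×0 = 0
C[0][1] = 2×0 + 0×2 = 0
C[1][0] = 1×0 + 0×0 = 0
C[1][1] = 1×0 + 0×2 = 0
Result: [[0, 0], [0, 0]]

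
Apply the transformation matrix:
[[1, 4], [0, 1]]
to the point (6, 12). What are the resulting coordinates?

Matrix multiplication:
[[1, 4], [0, 1]] × [6, 12]ᵀ
= [(1)(6) + (4)(12), (0)(6) + (1)(12)]ᵀ
= [54, 12]ᵀ
Result: (54, 12)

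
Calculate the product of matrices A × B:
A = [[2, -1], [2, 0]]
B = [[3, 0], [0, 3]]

Matrix multiplication:
C[0][0] = 2×3 + -1×0 = 6
C[0][1] = 2×0 + -1×3 = -3
C[1][0] = 2×3 + 0×0 = 6
C[1][1] = 2×0 + 0×3 = 0
Result: [[6, -3], [6, 0]]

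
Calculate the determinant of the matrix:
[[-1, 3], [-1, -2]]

For a 2×2 matrix [[a, b], [c, d]], det = ad - bc
det = (-1)(-2) - (3)(-1) = 2 - -3 = 5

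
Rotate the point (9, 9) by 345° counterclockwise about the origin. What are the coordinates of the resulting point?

Rotation matrix for 345°: [[cos 345°, -sin 345°], [sin 345°, cos 345°]] ≈ [[0.965926, 0.258819], [-0.258819, 0.965926]]
[[0.965926, 0.258819], [-0.258819, 0.965926]] × [9, 9]ᵀ ≈ [11.0227, 6.3640]ᵀ
Result: (11.0227, 6.3640)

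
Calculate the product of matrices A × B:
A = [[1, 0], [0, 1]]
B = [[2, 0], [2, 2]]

Matrix multiplication:
C[0][0] = 1×2 + 0×2 = 2
C[0][1] = 1×0 + 0×2 = 0
C[1][0] = 0×2 + 1×2 = 2
C[1][1] = 0×0 + 1×2 = 2
Result: [[2, 0], [2, 2]]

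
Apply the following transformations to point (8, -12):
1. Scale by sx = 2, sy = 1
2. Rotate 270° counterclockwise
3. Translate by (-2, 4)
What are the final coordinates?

Step 1: Scale → (16, -12)
Step 2: Rotate 270° → (-12, -16)
Step 3: Translate → (-14, -12)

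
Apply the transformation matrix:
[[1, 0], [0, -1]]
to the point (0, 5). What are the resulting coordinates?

Matrix multiplication:
[[1, 0], [0, -1]] × [0, 5]ᵀ
= [(1)(0) + (0)(5), (0)(0) + (-1)(5)]ᵀ
= [0, -5]ᵀ
Result: (0, -5)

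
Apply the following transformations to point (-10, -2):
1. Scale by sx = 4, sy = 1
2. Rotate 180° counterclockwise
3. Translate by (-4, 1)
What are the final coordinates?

Step 1: Scale → (-40, -2)
Step 2: Rotate 180° → (40, 2)
Step 3: Translate → (36, 3)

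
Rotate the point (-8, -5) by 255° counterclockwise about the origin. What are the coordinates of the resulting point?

Rotation matrix for 255°: [[cos 255°, -sin 255°], [sin 255°, cos 255°]] ≈ [[-0.258819, 0.965926], [-0.965926, -0.258819]]
[[-0.258819, 0.965926], [-0.965926, -0.258819]] × [-8, -5]ᵀ ≈ [-2.7591, 9.0215]ᵀ
Result: (-2.7591, 9.0215)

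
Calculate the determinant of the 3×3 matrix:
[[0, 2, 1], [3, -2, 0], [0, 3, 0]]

Expansion along first row:
det = 0·det([[-2,0],[3,0]]) - 2·det([[3,0],[0,0]]) + 1·det([[3,-2],[0,3]])
    = 0·(-2·0 - 0·3) - 2·(3·0 - 0·0) + 1·(3·3 - -2·0)
    = 0·0 - 2·0 + 1·9
    = 0 + 0 + 9 = 9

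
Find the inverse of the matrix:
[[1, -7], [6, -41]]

For [[a,b],[c,d]], inverse = (1/det)·[[d,-b],[-c,a]]
det = (1)(-41) - (-7)(6) = -41 - -42 = 1
Inverse = [[-41, 7], [-6, 1]]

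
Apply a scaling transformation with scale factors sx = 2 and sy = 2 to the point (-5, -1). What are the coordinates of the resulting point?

Scaling matrix:
[[2, 0], [0, 2]]
Result: (-5 × 2, -1 × 2) = (-10, -2)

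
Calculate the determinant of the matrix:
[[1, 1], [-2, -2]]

For a 2×2 matrix [[a, b], [c, d]], det = ad - bc
det = (1)(-2) - (1)(-2) = -2 - -2 = 0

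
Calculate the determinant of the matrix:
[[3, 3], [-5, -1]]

For a 2×2 matrix [[a, b], [c, d]], det = ad - bc
det = (3)(-1) - (3)(-5) = -3 - -15 = 12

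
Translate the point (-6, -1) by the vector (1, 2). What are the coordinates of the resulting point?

Translation by (1, 2) (homogeneous matrix [[1, 0, 1], [0, 1, 2], [0, 0, 1]]):
x' = -6 + 1 = -5
y' = -1 + 2 = 1
Result: (-5, 1)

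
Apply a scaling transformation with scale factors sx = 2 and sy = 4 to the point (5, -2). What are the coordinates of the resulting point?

Scaling matrix:
[[2, 0], [0, 4]]
Result: (5 × 2, -2 × 4) = (10, -8)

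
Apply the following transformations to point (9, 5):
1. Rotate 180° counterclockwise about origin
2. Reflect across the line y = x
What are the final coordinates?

Step 1: Rotate 180° → (-9, -5)
Step 2: Reflect across line y = x → (-5, -9)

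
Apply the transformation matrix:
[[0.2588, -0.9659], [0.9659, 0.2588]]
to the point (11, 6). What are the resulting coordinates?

Matrix multiplication:
[[0.2588, -0.9659], [0.9659, 0.2588]] × [11, 6]ᵀ
= [(0.2588)(11) + (-0.9659)(6), (0.9659)(11) + (0.2588)(6)]ᵀ
= [-2.9486, 12.1777]ᵀ
Result: (-2.9486, 12.1777)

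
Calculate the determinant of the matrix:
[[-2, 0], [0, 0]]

For a 2×2 matrix [[a, b], [c, d]], det = ad - bc
det = (-2)(0) - (0)(0) = 0 - 0 = 0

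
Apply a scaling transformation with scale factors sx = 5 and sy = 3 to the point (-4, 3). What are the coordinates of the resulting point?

Scaling matrix:
[[5, 0], [0, 3]]
Result: (-4 × 5, 3 × 3) = (-20, 9)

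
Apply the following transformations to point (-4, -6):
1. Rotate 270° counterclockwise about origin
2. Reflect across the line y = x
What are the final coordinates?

Step 1: Rotate 270° → (-6, 4)
Step 2: Reflect across line y = x → (4, -6)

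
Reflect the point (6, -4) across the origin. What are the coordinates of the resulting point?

Reflection across origin: (6, -4) → (-6, 4)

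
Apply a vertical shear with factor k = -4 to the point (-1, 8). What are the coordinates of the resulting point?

Shear matrix for vertical shear with factor k = -4:
[[1, 0], [-4, 1]]
Result: (-1, 8) → (-1, 12)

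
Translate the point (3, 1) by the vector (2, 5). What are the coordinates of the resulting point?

Translation by (2, 5) (homogeneous matrix [[1, 0, 2], [0, 1, 5], [0, 0, 1]]):
x' = 3 + 2 = 5
y' = 1 + 5 = 6
Result: (5, 6)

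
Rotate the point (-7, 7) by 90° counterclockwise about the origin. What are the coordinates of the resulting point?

Rotation matrix for 90°: [[cos 90°, -sin 90°], [sin 90°, cos 90°]] = [[0, -1], [1, 0]]
[[0, -1], [1, 0]] × [-7, 7]ᵀ = [-7, -7]ᵀ
Result: (-7, -7)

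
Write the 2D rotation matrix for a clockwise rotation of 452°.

Rotation matrix formula: [[cos θ, -sin θ], [sin θ, cos θ]]
A clockwise rotation by 452° is equivalent to a counterclockwise rotation by -452°.
For θ = -452°:
cos(-452°) = -0.0349
sin(-452°) = -0.9994
Result: [[-0.0349, 0.9994], [-0.9994, -0.0349]]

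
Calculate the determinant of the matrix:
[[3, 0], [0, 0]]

For a 2×2 matrix [[a, b], [c, d]], det = ad - bc
det = (3)(0) - (0)(0) = 0 - 0 = 0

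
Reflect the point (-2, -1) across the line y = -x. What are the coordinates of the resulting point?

Reflection across line y = -x: (-2, -1) → (1, 2)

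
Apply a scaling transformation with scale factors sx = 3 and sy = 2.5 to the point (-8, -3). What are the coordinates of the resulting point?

Scaling matrix:
[[3, 0], [0, 2.50]]
Result: (-8 × 3, -3 × 2.5) = (-24, -7.5)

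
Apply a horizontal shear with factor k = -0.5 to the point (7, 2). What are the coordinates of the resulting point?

Shear matrix for horizontal shear with factor k = -0.5:
[[1, -0.50], [0, 1]]
Result: (7, 2) → (6, 2)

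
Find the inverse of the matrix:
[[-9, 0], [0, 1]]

For [[a,b],[c,d]], inverse = (1/det)·[[d,-b],[-c,a]]
det = (-9)(1) - (0)(0) = -9 - 0 = -9
Inverse = (1/-9)·[[1, 0], [0, -9]]
= [[-1/9, 0], [0, 1]]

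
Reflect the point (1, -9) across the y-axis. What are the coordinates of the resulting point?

Reflection across y-axis: (1, -9) → (-1, -9)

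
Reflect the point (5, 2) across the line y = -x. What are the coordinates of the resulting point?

Reflection across line y = -x: (5, 2) → (-2, -5)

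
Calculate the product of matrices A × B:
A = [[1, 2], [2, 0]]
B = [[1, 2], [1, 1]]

Matrix multiplication:
C[0][0] = 1×1 + 2×1 = 3
C[0][1] = 1×2 + 2×1 = 4
C[1][0] = 2×1 + 0×1 = 2
C[1][1] = 2×2 + 0×1 = 4
Result: [[3, 4], [2, 4]]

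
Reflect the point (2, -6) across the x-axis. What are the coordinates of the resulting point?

Reflection across x-axis: (2, -6) → (2, 6)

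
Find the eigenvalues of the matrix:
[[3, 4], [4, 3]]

Characteristic equation: det(A - λI) = 0
λ² - (trace)λ + (det) = 0
trace = 3 + 3 = 6, det = (3)(3) - (4)(4) = -7
λ² - (6)λ + (-7) = 0
λ = (6 ± √((6)² - 4·(-7))) / 2 = (6 ± √64) / 2
Solving: λ = -1, 7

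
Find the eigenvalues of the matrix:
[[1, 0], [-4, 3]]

Characteristic equation: det(A - λI) = 0
λ² - (trace)λ + (det) = 0
trace = 1 + 3 = 4, det = (1)(3) - (0)(-4) = 3
λ² - (4)λ + (3) = 0
λ = (4 ± √((4)² - 4·(3))) / 2 = (4 ± √4) / 2
Solving: λ = 1, 3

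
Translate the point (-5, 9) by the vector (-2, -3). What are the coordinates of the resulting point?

Translation by (-2, -3) (homogeneous matrix [[1, 0, -2], [0, 1, -3], [0, 0, 1]]):
x' = -5 + -2 = -7
y' = 9 + -3 = 6
Result: (-7, 6)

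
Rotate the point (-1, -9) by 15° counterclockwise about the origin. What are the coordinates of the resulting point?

Rotation matrix for 15°: [[cos 15°, -sin 15°], [sin 15°, cos 15°]] ≈ [[0.965926, -0.258819], [0.258819, 0.965926]]
[[0.965926, -0.258819], [0.258819, 0.965926]] × [-1, -9]ᵀ ≈ [1.3634, -8.9522]ᵀ
Result: (1.3634, -8.9522)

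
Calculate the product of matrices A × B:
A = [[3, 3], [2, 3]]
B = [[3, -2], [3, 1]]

Matrix multiplication:
C[0][0] = 3×3 + 3×3 = 18
C[0][1] = 3×-2 + 3×1 = -3
C[1][0] = 2×3 + 3×3 = 15
C[1][1] = 2×-2 + 3×1 = -1
Result: [[18, -3], [15, -1]]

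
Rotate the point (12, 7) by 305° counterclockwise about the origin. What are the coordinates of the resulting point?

Rotation matrix for 305°: [[cos 305°, -sin 305°], [sin 305°, cos 305°]] ≈ [[0.573576, 0.819152], [-0.819152, 0.573576]]
[[0.573576, 0.819152], [-0.819152, 0.573576]] × [12, 7]ᵀ ≈ [12.6170, -5.8148]ᵀ
Result: (12.6170, -5.8148)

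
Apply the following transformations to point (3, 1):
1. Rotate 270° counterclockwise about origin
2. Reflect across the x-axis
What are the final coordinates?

Step 1: Rotate 270° → (1, -3)
Step 2: Reflect across x-axis → (1, 3)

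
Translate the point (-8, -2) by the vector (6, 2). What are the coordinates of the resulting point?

Translation by (6, 2) (homogeneous matrix [[1, 0, 6], [0, 1, 2], [0, 0, 1]]):
x' = -8 + 6 = -2
y' = -2 + 2 = 0
Result: (-2, 0)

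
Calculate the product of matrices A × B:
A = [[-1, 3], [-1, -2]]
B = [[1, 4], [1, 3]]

Matrix multiplication:
C[0][0] = -1×1 + 3×1 = 2
C[0][1] = -1×4 + 3×3 = 5
C[1][0] = -1×1 + -2×1 = -3
C[1][1] = -1×4 + -2×3 = -10
Result: [[2, 5], [-3, -10]]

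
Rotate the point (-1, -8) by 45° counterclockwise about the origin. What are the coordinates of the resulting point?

Rotation matrix for 45°: [[cos 45°, -sin 45°], [sin 45°, cos 45°]] ≈ [[0.707107, -0.707107], [0.707107, 0.707107]]
[[0.707107, -0.707107], [0.707107, 0.707107]] × [-1, -8]ᵀ ≈ [4.9497, -6.3640]ᵀ
Result: (4.9497, -6.3640)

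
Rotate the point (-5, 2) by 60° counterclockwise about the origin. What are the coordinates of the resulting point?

Rotation matrix for 60°: [[cos 60°, -sin 60°], [sin 60°, cos 60°]] ≈ [[0.500000, -0.866025], [0.866025, 0.500000]]
[[0.500000, -0.866025], [0.866025, 0.500000]] × [-5, 2]ᵀ ≈ [-4.2321, -3.3301]ᵀ
Result: (-4.2321, -3.3301)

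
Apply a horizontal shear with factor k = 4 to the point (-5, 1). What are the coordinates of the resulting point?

Shear matrix for horizontal shear with factor k = 4:
[[1, 4], [0, 1]]
Result: (-5, 1) → (-1, 1)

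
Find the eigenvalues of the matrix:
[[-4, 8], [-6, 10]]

Characteristic equation: det(A - λI) = 0
λ² - (trace)λ + (det) = 0
trace = -4 + 10 = 6, det = (-4)(10) - (8)(-6) = 8
λ² - (6)λ + (8) = 0
λ = (6 ± √((6)² - 4·(8))) / 2 = (6 ± √4) / 2
Solving: λ = 2, 4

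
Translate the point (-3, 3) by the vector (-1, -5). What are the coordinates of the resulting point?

Translation by (-1, -5) (homogeneous matrix [[1, 0, -1], [0, 1, -5], [0, 0, 1]]):
x' = -3 + -1 = -4
y' = 3 + -5 = -2
Result: (-4, -2)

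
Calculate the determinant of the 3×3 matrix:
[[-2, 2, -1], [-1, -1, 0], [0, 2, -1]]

Expansion along first row:
det = -2·det([[-1,0],[2,-1]]) - 2·det([[-1,0],[0,-1]]) + -1·det([[-1,-1],[0,2]])
    = -2·(-1·-1 - 0·2) - 2·(-1·-1 - 0·0) + -1·(-1·2 - -1·0)
    = -2·1 - 2·1 + -1·-2
    = -2 + -2 + 2 = -2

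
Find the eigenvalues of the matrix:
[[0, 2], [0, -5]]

Characteristic equation: det(A - λI) = 0
λ² - (trace)λ + (det) = 0
trace = 0 + -5 = -5, det = (0)(-5) - (2)(0) = 0
λ² - (-5)λ + (0) = 0
λ = (-5 ± √((-5)² - 4·(0))) / 2 = (-5 ± √25) / 2
Solving: λ = -5, 0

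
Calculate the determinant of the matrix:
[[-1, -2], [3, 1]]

For a 2×2 matrix [[a, b], [c, d]], det = ad - bc
det = (-1)(1) - (-2)(3) = -1 - -6 = 5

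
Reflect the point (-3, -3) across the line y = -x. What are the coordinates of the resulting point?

Reflection across line y = -x: (-3, -3) → (3, 3)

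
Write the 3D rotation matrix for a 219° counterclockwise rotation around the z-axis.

Rotation matrix for counterclockwise 219° around z-axis:
cos(219°) = -0.7771, sin(219°) = -0.6293
Result: [[-0.7771, 0.6293, 0], [-0.6293, -0.7771, 0], [0, 0, 1]]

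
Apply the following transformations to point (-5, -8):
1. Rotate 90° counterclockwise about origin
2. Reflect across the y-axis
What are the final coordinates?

Step 1: Rotate 90° → (8, -5)
Step 2: Reflect across y-axis → (-8, -5)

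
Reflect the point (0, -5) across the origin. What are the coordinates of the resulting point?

Reflection across origin: (0, -5) → (0, 5)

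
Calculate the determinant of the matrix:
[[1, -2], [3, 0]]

For a 2×2 matrix [[a, b], [c, d]], det = ad - bc
det = (1)(0) - (-2)(3) = 0 - -6 = 6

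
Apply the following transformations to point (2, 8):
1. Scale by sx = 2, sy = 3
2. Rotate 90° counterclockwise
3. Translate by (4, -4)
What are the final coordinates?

Step 1: Scale → (4, 24)
Step 2: Rotate 90° → (-24, 4)
Step 3: Translate → (-20, 0)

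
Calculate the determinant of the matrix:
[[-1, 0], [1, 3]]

For a 2×2 matrix [[a, b], [c, d]], det = ad - bc
det = (-1)(3) - (0)(1) = -3 - 0 = -3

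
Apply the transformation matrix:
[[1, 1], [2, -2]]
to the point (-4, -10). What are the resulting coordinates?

Matrix multiplication:
[[1, 1], [2, -2]] × [-4, -10]ᵀ
= [(1)(-4) + (1)(-10), (2)(-4) + (-2)(-10)]ᵀ
= [-14, 12]ᵀ
Result: (-14, 12)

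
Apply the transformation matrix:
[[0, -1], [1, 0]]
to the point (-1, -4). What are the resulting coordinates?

Matrix multiplication:
[[0, -1], [1, 0]] × [-1, -4]ᵀ
= [(0)(-1) + (-1)(-4), (1)(-1) + (0)(-4)]ᵀ
= [4, -1]ᵀ
Result: (4, -1)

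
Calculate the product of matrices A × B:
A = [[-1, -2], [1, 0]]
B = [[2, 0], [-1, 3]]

Matrix multiplication:
C[0][0] = -1×2 + -2×-1 = 0
C[0][1] = -1×0 + -2×3 = -6
C[1][0] = 1×2 + 0×-1 = 2
C[1][1] = 1×0 + 0×3 = 0
Result: [[0, -6], [2, 0]]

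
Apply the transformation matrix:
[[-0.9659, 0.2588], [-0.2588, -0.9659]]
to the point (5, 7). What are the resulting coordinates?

Matrix multiplication:
[[-0.9659, 0.2588], [-0.2588, -0.9659]] × [5, 7]ᵀ
= [(-0.9659)(5) + (0.2588)(7), (-0.2588)(5) + (-0.9659)(7)]ᵀ
= [-3.0179, -8.0553]ᵀ
Result: (-3.0179, -8.0553)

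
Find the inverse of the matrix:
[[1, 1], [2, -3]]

For [[a,b],[c,d]], inverse = (1/det)·[[d,-b],[-c,a]]
det = (1)(-3) - (1)(2) = -3 - 2 = -5
Inverse = (1/-5)·[[-3, -1], [-2, 1]]
= [[3/5, 1/5], [2/5, -1/5]]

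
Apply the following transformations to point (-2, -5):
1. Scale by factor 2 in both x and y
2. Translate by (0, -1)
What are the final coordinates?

Step 1: Scale (-2, -5) by 2 → (-4, -10)
Step 2: Translate by (0, -1) → (-4, -11)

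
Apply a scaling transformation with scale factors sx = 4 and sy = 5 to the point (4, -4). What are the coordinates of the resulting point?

Scaling matrix:
[[4, 0], [0, 5]]
Result: (4 × 4, -4 × 5) = (16, -20)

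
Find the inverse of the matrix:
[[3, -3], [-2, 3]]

For [[a,b],[c,d]], inverse = (1/det)·[[d,-b],[-c,a]]
det = (3)(3) - (-3)(-2) = 9 - 6 = 3
Inverse = (1/3)·[[3, 3], [2, 3]]
= [[1, 1], [2/3, 1]]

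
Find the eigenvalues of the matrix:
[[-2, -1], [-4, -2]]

Characteristic equation: det(A - λI) = 0
λ² - (trace)λ + (det) = 0
trace = -2 + -2 = -4, det = (-2)(-2) - (-1)(-4) = 0
λ² - (-4)λ + (0) = 0
λ = (-4 ± √((-4)² - 4·(0))) / 2 = (-4 ± √16) / 2
Solving: λ = -4, 0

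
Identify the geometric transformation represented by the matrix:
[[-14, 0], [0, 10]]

This matrix represents: non-uniform scaling by sx = -14, sy = 10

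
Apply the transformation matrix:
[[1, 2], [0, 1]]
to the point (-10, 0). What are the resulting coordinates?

Matrix multiplication:
[[1, 2], [0, 1]] × [-10, 0]ᵀ
= [(1)(-10) + (2)(0), (0)(-10) + (1)(0)]ᵀ
= [-10, 0]ᵀ
Result: (-10, 0)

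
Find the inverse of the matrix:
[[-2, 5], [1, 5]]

For [[a,b],[c,d]], inverse = (1/det)·[[d,-b],[-c,a]]
det = (-2)(5) - (5)(1) = -10 - 5 = -15
Inverse = (1/-15)·[[5, -5], [-1, -2]]
= [[-1/3, 1/3], [1/15, 2/15]]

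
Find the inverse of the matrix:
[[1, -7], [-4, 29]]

For [[a,b],[c,d]], inverse = (1/det)·[[d,-b],[-c,a]]
det = (1)(29) - (-7)(-4) = 29 - 28 = 1
Inverse = [[29, 7], [4, 1]]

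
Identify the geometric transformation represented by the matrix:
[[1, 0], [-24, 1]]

This matrix represents: vertical shear with factor -24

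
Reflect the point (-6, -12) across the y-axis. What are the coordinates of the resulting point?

Reflection across y-axis: (-6, -12) → (6, -12)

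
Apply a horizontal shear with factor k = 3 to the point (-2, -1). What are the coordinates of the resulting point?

Shear matrix for horizontal shear with factor k = 3:
[[1, 3], [0, 1]]
Result: (-2, -1) → (-5, -1)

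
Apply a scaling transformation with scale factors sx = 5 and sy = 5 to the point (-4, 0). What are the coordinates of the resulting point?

Scaling matrix:
[[5, 0], [0, 5]]
Result: (-4 × 5, 0 × 5) = (-20, 0)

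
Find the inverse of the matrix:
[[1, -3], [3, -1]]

For [[a,b],[c,d]], inverse = (1/det)·[[d,-b],[-c,a]]
det = (1)(-1) - (-3)(3) = -1 - -9 = 8
Inverse = (1/8)·[[-1, 3], [-3, 1]]
= [[-1/8, 3/8], [-3/8, 1/8]]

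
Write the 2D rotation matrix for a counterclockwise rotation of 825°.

Rotation matrix formula: [[cos θ, -sin θ], [sin θ, cos θ]]
For θ = 825°:
cos(825°) = -0.2588
sin(825°) = 0.9659
Result: [[-0.2588, -0.9659], [0.9659, -0.2588]]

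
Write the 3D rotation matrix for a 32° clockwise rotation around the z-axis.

Rotation matrix for clockwise 32° around z-axis:
A clockwise rotation by 32° is a counterclockwise rotation by -32°.
cos(-32°) = 0.8480, sin(-32°) = -0.5299
Result: [[0.8480, 0.5299, 0], [-0.5299, 0.8480, 0], [0, 0, 1]]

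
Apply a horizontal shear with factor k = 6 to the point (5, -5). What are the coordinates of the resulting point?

Shear matrix for horizontal shear with factor k = 6:
[[1, 6], [0, 1]]
Result: (5, -5) → (-25, -5)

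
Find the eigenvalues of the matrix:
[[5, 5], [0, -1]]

Characteristic equation: det(A - λI) = 0
λ² - (trace)λ + (det) = 0
trace = 5 + -1 = 4, det = (5)(-1) - (5)(0) = -5
λ² - (4)λ + (-5) = 0
λ = (4 ± √((4)² - 4·(-5))) / 2 = (4 ± √36) / 2
Solving: λ = -1, 5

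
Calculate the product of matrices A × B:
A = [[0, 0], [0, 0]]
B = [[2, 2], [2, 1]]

Matrix multiplication:
C[0][0] = 0×2 + 0×2 = 0
C[0][1] = 0×2 + 0×1 = 0
C[1][0] = 0×2 + 0×2 = 0
C[1][1] = 0×2 + 0×1 = 0
Result: [[0, 0], [0, 0]]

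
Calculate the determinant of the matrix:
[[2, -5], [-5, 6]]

For a 2×2 matrix [[a, b], [c, d]], det = ad - bc
det = (2)(6) - (-5)(-5) = 12 - 25 = -13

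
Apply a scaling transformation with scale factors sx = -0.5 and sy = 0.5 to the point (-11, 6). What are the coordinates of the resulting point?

Scaling matrix:
[[-0.50, 0], [0, 0.50]]
Result: (-11 × -0.5, 6 × 0.5) = (5.5, 3)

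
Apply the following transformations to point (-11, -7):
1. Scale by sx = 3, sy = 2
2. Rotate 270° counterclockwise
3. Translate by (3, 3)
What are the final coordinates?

Step 1: Scale → (-33, -14)
Step 2: Rotate 270° → (-14, 33)
Step 3: Translate → (-11, 36)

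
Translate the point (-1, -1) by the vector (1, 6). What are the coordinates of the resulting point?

Translation by (1, 6) (homogeneous matrix [[1, 0, 1], [0, 1, 6], [0, 0, 1]]):
x' = -1 + 1 = 0
y' = -1 + 6 = 5
Result: (0, 5)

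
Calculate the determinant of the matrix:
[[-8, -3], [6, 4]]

For a 2×2 matrix [[a, b], [c, d]], det = ad - bc
det = (-8)(4) - (-3)(6) = -32 - -18 = -14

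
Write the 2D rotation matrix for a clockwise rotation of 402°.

Rotation matrix formula: [[cos θ, -sin θ], [sin θ, cos θ]]
A clockwise rotation by 402° is equivalent to a counterclockwise rotation by -402°.
For θ = -402°:
cos(-402°) = 0.7431
sin(-402°) = -0.6691
Result: [[0.7431, 0.6691], [-0.6691, 0.7431]]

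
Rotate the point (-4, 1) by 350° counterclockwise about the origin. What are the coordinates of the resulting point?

Rotation matrix for 350°: [[cos 350°, -sin 350°], [sin 350°, cos 350°]] ≈ [[0.984808, 0.173648], [-0.173648, 0.984808]]
[[0.984808, 0.173648], [-0.173648, 0.984808]] × [-4, 1]ᵀ ≈ [-3.7656, 1.6794]ᵀ
Result: (-3.7656, 1.6794)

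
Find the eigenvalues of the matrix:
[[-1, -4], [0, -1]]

Characteristic equation: det(A - λI) = 0
λ² - (trace)λ + (det) = 0
trace = -1 + -1 = -2, det = (-1)(-1) - (-4)(0) = 1
λ² - (-2)λ + (1) = 0
λ = (-2 ± √((-2)² - 4·(1))) / 2 = (-2 ± √0) / 2
Solving: λ = -1, -1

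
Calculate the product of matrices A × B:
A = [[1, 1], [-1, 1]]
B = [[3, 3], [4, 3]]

Matrix multiplication:
C[0][0] = 1×3 + 1×4 = 7
C[0][1] = 1×3 + 1×3 = 6
C[1][0] = -1×3 + 1×4 = 1
C[1][1] = -1×3 + 1×3 = 0
Result: [[7, 6], [1, 0]]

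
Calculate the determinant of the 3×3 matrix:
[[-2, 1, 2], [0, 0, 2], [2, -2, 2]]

Expansion along first row:
det = -2·det([[0,2],[-2,2]]) - 1·det([[0,2],[2,2]]) + 2·det([[0,0],[2,-2]])
    = -2·(0·2 - 2·-2) - 1·(0·2 - 2·2) + 2·(0·-2 - 0·2)
    = -2·4 - 1·-4 + 2·0
    = -8 + 4 + 0 = -4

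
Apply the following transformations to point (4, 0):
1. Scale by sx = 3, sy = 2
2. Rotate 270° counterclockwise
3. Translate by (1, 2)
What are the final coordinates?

Step 1: Scale → (12, 0)
Step 2: Rotate 270° → (0, -12)
Step 3: Translate → (1, -10)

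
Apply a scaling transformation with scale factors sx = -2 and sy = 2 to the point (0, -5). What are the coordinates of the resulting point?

Scaling matrix:
[[-2, 0], [0, 2]]
Result: (0 × -2, -5 × 2) = (0, -10)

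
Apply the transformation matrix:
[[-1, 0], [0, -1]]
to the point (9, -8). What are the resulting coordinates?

Matrix multiplication:
[[-1, 0], [0, -1]] × [9, -8]ᵀ
= [(-1)(9) + (0)(-8), (0)(9) + (-1)(-8)]ᵀ
= [-9, 8]ᵀ
Result: (-9, 8)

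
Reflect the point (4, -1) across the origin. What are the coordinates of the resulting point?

Reflection across origin: (4, -1) → (-4, 1)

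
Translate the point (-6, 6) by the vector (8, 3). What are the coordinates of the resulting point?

Translation by (8, 3) (homogeneous matrix [[1, 0, 8], [0, 1, 3], [0, 0, 1]]):
x' = -6 + 8 = 2
y' = 6 + 3 = 9
Result: (2, 9)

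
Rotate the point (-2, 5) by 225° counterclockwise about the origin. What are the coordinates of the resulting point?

Rotation matrix for 225°: [[cos 225°, -sin 225°], [sin 225°, cos 225°]] ≈ [[-0.707107, 0.707107], [-0.707107, -0.707107]]
[[-0.707107, 0.707107], [-0.707107, -0.707107]] × [-2, 5]ᵀ ≈ [4.9497, -2.1213]ᵀ
Result: (4.9497, -2.1213)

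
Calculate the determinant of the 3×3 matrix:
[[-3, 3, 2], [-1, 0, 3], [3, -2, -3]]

Expansion along first row:
det = -3·det([[0,3],[-2,-3]]) - 3·det([[-1,3],[3,-3]]) + 2·det([[-1,0],[3,-2]])
    = -3·(0·-3 - 3·-2) - 3·(-1·-3 - 3·3) + 2·(-1·-2 - 0·3)
    = -3·6 - 3·-6 + 2·2
    = -18 + 18 + 4 = 4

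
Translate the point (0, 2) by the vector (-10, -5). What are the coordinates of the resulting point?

Translation by (-10, -5) (homogeneous matrix [[1, 0, -10], [0, 1, -5], [0, 0, 1]]):
x' = 0 + -10 = -10
y' = 2 + -5 = -3
Result: (-10, -3)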